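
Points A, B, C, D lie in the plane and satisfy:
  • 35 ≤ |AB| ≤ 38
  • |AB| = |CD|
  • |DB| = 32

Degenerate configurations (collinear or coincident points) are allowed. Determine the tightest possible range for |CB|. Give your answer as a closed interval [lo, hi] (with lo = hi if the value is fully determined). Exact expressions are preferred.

|AB| ∈ [35, 38]
|BD| ∈ {32}
|CD| ∈ [35, 38]
|AD| ∈ [3, 70]
|BC| ∈ [3, 70]
|AC| ∈ [0, 108]

|CB| ∈ [3, 70]  (≈ [3.0000, 70.0000])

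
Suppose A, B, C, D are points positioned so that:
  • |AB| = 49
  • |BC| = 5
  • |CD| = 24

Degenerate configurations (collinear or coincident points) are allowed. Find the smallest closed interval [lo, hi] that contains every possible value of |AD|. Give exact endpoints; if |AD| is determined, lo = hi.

|AD| ∈ [20, 78]  (≈ [20.0000, 78.0000])

|AB| ∈ {49}
|BC| ∈ {5}
|CD| ∈ {24}
|AC| ∈ [44, 54]
|BD| ∈ [19, 29]
|AD| ∈ [20, 78]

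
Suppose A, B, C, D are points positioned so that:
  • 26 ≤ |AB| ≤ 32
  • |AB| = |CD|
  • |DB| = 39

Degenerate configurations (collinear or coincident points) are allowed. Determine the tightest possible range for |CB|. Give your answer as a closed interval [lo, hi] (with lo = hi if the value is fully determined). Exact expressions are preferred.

|CB| ∈ [7, 71]  (≈ [7.0000, 71.0000])

|AB| ∈ [26, 32]
|BD| ∈ {39}
|CD| ∈ [26, 32]
|AD| ∈ [7, 71]
|BC| ∈ [7, 71]
|AC| ∈ [0, 103]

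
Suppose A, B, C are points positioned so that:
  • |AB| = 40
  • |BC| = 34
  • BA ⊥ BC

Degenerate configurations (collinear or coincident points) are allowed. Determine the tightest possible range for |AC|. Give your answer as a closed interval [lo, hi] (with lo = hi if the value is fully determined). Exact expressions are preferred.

|AC| = 2·√(689)  (≈ 52.4976)

|AB| ∈ {40}
|BC| ∈ {34}
|AC| ∈ {2·√(689)}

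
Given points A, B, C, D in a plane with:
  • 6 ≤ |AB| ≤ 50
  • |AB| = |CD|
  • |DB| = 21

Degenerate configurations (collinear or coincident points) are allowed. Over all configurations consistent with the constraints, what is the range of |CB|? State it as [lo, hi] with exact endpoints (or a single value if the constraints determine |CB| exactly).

|AB| ∈ [6, 50]
|BD| ∈ {21}
|CD| ∈ [6, 50]
|AD| ∈ [0, 71]
|BC| ∈ [0, 71]
|AC| ∈ [0, 121]

|CB| ∈ [0, 71]  (≈ [0.0000, 71.0000])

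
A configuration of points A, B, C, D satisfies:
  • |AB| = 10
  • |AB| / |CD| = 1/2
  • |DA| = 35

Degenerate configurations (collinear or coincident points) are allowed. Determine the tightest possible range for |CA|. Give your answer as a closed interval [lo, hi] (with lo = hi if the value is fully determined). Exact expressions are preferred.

|CA| ∈ [15, 55]  (≈ [15.0000, 55.0000])

|AB| ∈ {10}
|AD| ∈ {35}
|CD| ∈ {20}
|BD| ∈ [25, 45]
|AC| ∈ [15, 55]
|BC| ∈ [5, 65]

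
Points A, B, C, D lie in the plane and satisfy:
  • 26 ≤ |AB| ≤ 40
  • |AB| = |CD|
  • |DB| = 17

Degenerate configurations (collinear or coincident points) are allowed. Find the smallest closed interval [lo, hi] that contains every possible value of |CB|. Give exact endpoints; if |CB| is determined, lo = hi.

|AB| ∈ [26, 40]
|BD| ∈ {17}
|CD| ∈ [26, 40]
|AD| ∈ [9, 57]
|BC| ∈ [9, 57]
|AC| ∈ [0, 97]

|CB| ∈ [9, 57]  (≈ [9.0000, 57.0000])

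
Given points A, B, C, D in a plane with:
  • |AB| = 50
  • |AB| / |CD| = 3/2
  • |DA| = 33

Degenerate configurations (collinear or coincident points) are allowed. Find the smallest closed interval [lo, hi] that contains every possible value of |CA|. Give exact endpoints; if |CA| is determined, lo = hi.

|CA| ∈ [1/3, 199/3]  (≈ [0.3333, 66.3333])

|AB| ∈ {50}
|AD| ∈ {33}
|CD| ∈ {100/3}
|BD| ∈ [17, 83]
|AC| ∈ [1/3, 199/3]
|BC| ∈ [0, 349/3]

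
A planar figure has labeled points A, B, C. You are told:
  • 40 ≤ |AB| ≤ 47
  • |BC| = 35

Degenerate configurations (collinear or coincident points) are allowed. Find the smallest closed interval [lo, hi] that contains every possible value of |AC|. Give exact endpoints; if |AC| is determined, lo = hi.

|AB| ∈ [40, 47]
|BC| ∈ {35}
|AC| ∈ [5, 82]

|AC| ∈ [5, 82]  (≈ [5.0000, 82.0000])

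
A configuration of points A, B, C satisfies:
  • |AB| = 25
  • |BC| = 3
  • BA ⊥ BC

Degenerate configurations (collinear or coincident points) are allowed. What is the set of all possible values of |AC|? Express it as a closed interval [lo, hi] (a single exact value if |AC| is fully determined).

|AC| = √(634)  (≈ 25.1794)

|AB| ∈ {25}
|BC| ∈ {3}
|AC| ∈ {√(634)}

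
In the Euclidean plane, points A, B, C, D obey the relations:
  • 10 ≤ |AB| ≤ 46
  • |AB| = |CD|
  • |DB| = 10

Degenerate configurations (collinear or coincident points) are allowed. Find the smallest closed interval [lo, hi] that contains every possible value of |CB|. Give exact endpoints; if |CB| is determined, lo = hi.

|AB| ∈ [10, 46]
|BD| ∈ {10}
|CD| ∈ [10, 46]
|AD| ∈ [0, 56]
|BC| ∈ [0, 56]
|AC| ∈ [0, 102]

|CB| ∈ [0, 56]  (≈ [0.0000, 56.0000])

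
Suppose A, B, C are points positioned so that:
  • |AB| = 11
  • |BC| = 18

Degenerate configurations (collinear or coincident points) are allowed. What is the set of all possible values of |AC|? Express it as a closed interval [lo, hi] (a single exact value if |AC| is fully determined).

|AC| ∈ [7, 29]  (≈ [7.0000, 29.0000])

|AB| ∈ {11}
|BC| ∈ {18}
|AC| ∈ [7, 29]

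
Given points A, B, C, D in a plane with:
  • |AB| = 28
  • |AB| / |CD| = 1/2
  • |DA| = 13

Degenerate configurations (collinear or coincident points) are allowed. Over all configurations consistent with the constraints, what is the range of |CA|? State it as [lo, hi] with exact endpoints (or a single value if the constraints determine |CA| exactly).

|AB| ∈ {28}
|AD| ∈ {13}
|CD| ∈ {56}
|BD| ∈ [15, 41]
|AC| ∈ [43, 69]
|BC| ∈ [15, 97]

|CA| ∈ [43, 69]  (≈ [43.0000, 69.0000])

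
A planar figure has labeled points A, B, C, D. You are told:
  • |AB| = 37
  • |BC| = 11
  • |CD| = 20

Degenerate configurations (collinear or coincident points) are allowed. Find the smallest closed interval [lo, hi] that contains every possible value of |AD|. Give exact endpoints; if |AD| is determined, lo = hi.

|AB| ∈ {37}
|BC| ∈ {11}
|CD| ∈ {20}
|AC| ∈ [26, 48]
|BD| ∈ [9, 31]
|AD| ∈ [6, 68]

|AD| ∈ [6, 68]  (≈ [6.0000, 68.0000])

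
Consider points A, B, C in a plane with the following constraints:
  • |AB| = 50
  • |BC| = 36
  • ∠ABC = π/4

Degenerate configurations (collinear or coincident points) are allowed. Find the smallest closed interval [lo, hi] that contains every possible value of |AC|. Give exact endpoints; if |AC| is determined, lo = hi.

|AC| = 2·√(949 - 450·√(2))  (≈ 35.3612)

|AB| ∈ {50}
|BC| ∈ {36}
|AC| ∈ {2·√(949 - 450·√(2))}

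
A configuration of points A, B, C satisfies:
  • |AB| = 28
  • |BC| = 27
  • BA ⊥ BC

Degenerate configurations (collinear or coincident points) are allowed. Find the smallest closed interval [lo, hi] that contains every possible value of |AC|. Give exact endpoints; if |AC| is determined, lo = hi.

|AB| ∈ {28}
|BC| ∈ {27}
|AC| ∈ {√(1513)}

|AC| = √(1513)  (≈ 38.8973)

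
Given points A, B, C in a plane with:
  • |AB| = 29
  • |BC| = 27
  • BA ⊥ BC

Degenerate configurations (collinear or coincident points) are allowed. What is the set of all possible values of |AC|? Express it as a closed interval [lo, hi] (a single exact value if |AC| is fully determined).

|AB| ∈ {29}
|BC| ∈ {27}
|AC| ∈ {√(1570)}

|AC| = √(1570)  (≈ 39.6232)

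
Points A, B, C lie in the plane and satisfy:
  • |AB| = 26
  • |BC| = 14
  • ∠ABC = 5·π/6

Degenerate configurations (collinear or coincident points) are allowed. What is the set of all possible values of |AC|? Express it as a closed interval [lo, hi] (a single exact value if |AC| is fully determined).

|AC| = 2·√(91·√(3) + 218)  (≈ 38.7617)

|AB| ∈ {26}
|BC| ∈ {14}
|AC| ∈ {2·√(91·√(3) + 218)}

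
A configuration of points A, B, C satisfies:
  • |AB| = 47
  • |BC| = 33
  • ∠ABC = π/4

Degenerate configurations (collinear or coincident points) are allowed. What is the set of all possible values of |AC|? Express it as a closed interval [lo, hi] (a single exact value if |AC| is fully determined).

|AC| = √(3298 - 1551·√(2))  (≈ 33.2348)

|AB| ∈ {47}
|BC| ∈ {33}
|AC| ∈ {√(3298 - 1551·√(2))}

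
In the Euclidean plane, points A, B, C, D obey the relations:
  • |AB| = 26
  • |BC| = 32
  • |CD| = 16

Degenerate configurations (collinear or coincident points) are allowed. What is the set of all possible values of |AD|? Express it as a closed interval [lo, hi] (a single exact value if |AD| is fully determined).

|AD| ∈ [0, 74]  (≈ [0.0000, 74.0000])

|AB| ∈ {26}
|BC| ∈ {32}
|CD| ∈ {16}
|AC| ∈ [6, 58]
|BD| ∈ [16, 48]
|AD| ∈ [0, 74]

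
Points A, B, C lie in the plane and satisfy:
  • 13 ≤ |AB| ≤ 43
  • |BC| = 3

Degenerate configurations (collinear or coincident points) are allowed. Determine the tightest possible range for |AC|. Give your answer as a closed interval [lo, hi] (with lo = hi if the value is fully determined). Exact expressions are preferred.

|AB| ∈ [13, 43]
|BC| ∈ {3}
|AC| ∈ [10, 46]

|AC| ∈ [10, 46]  (≈ [10.0000, 46.0000])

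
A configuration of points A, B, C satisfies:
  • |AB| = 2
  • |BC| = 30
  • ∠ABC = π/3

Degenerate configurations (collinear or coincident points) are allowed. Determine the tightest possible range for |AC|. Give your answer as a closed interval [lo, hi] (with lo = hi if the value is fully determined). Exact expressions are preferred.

|AC| = 2·√(211)  (≈ 29.0517)

|AB| ∈ {2}
|BC| ∈ {30}
|AC| ∈ {2·√(211)}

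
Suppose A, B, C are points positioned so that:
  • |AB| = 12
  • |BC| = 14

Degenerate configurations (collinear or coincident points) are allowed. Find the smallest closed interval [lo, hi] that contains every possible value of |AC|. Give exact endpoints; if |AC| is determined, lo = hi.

|AC| ∈ [2, 26]  (≈ [2.0000, 26.0000])

|AB| ∈ {12}
|BC| ∈ {14}
|AC| ∈ [2, 26]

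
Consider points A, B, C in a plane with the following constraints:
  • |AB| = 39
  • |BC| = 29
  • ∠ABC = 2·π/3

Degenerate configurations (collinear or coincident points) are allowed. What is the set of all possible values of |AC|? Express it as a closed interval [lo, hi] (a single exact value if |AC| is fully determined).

|AC| = √(3493)  (≈ 59.1016)

|AB| ∈ {39}
|BC| ∈ {29}
|AC| ∈ {√(3493)}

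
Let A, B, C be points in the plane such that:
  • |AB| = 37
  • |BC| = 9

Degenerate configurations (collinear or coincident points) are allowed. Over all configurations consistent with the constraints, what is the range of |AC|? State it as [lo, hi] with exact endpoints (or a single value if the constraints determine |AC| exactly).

|AC| ∈ [28, 46]  (≈ [28.0000, 46.0000])

|AB| ∈ {37}
|BC| ∈ {9}
|AC| ∈ [28, 46]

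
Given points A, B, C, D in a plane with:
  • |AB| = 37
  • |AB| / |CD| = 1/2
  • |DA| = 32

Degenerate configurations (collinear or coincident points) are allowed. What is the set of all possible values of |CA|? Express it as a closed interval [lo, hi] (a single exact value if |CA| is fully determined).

|CA| ∈ [42, 106]  (≈ [42.0000, 106.0000])

|AB| ∈ {37}
|AD| ∈ {32}
|CD| ∈ {74}
|BD| ∈ [5, 69]
|AC| ∈ [42, 106]
|BC| ∈ [5, 143]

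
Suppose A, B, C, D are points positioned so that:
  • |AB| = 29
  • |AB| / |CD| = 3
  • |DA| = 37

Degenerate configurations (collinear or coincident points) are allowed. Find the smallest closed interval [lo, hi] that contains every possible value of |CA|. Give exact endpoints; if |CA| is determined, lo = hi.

|CA| ∈ [82/3, 140/3]  (≈ [27.3333, 46.6667])

|AB| ∈ {29}
|AD| ∈ {37}
|CD| ∈ {29/3}
|BD| ∈ [8, 66]
|AC| ∈ [82/3, 140/3]
|BC| ∈ [0, 227/3]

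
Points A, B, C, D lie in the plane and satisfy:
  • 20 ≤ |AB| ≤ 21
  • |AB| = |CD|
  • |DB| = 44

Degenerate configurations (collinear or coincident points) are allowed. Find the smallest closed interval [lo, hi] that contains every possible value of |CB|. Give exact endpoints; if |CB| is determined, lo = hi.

|CB| ∈ [23, 65]  (≈ [23.0000, 65.0000])

|AB| ∈ [20, 21]
|BD| ∈ {44}
|CD| ∈ [20, 21]
|AD| ∈ [23, 65]
|BC| ∈ [23, 65]
|AC| ∈ [2, 86]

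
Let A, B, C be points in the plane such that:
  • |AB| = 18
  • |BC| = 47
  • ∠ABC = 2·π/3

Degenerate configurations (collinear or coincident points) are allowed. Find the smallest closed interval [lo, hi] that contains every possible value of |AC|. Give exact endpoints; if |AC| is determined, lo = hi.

|AC| = √(3379)  (≈ 58.1292)

|AB| ∈ {18}
|BC| ∈ {47}
|AC| ∈ {√(3379)}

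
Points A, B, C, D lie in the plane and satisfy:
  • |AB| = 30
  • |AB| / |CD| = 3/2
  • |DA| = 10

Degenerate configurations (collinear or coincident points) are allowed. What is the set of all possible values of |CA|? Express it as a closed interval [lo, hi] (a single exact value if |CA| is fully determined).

|AB| ∈ {30}
|AD| ∈ {10}
|CD| ∈ {20}
|BD| ∈ [20, 40]
|AC| ∈ [10, 30]
|BC| ∈ [0, 60]

|CA| ∈ [10, 30]  (≈ [10.0000, 30.0000])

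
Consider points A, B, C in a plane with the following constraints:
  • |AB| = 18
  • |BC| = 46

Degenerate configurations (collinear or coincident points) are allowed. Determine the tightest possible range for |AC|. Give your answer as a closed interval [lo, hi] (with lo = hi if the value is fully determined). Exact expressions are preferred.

|AB| ∈ {18}
|BC| ∈ {46}
|AC| ∈ [28, 64]

|AC| ∈ [28, 64]  (≈ [28.0000, 64.0000])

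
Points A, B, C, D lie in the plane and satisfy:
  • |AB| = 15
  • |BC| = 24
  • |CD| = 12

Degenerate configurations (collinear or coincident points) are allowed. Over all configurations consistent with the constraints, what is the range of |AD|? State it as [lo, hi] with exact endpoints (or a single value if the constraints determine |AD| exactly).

|AB| ∈ {15}
|BC| ∈ {24}
|CD| ∈ {12}
|AC| ∈ [9, 39]
|BD| ∈ [12, 36]
|AD| ∈ [0, 51]

|AD| ∈ [0, 51]  (≈ [0.0000, 51.0000])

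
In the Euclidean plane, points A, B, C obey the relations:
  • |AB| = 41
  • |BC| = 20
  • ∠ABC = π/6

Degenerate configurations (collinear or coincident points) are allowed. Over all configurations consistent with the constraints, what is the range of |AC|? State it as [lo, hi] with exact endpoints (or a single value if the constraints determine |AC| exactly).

|AC| = √(2081 - 820·√(3))  (≈ 25.7044)

|AB| ∈ {41}
|BC| ∈ {20}
|AC| ∈ {√(2081 - 820·√(3))}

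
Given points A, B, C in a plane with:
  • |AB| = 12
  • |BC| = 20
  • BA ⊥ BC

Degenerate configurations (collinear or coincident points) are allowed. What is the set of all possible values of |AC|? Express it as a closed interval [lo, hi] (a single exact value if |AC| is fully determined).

|AB| ∈ {12}
|BC| ∈ {20}
|AC| ∈ {4·√(34)}

|AC| = 4·√(34)  (≈ 23.3238)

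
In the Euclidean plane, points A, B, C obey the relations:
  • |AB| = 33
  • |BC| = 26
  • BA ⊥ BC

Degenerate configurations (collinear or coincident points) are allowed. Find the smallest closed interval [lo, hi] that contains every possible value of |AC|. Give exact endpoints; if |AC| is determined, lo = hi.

|AC| = √(1765)  (≈ 42.0119)

|AB| ∈ {33}
|BC| ∈ {26}
|AC| ∈ {√(1765)}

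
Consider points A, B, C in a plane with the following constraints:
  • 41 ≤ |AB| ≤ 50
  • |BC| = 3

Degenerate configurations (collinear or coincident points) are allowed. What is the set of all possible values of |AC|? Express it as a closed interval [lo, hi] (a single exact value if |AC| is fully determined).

|AC| ∈ [38, 53]  (≈ [38.0000, 53.0000])

|AB| ∈ [41, 50]
|BC| ∈ {3}
|AC| ∈ [38, 53]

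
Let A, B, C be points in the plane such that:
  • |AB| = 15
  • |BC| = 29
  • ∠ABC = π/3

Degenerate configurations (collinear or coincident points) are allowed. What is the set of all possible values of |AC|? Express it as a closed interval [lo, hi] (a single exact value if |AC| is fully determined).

|AB| ∈ {15}
|BC| ∈ {29}
|AC| ∈ {√(631)}

|AC| = √(631)  (≈ 25.1197)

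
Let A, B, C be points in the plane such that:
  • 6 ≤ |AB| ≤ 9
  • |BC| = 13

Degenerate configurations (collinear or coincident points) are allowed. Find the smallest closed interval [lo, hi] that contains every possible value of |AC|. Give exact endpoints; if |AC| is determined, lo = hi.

|AB| ∈ [6, 9]
|BC| ∈ {13}
|AC| ∈ [4, 22]

|AC| ∈ [4, 22]  (≈ [4.0000, 22.0000])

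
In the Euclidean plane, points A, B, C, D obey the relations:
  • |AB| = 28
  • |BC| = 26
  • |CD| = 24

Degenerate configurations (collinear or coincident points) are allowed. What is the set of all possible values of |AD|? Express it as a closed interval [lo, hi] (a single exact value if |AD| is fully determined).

|AB| ∈ {28}
|BC| ∈ {26}
|CD| ∈ {24}
|AC| ∈ [2, 54]
|BD| ∈ [2, 50]
|AD| ∈ [0, 78]

|AD| ∈ [0, 78]  (≈ [0.0000, 78.0000])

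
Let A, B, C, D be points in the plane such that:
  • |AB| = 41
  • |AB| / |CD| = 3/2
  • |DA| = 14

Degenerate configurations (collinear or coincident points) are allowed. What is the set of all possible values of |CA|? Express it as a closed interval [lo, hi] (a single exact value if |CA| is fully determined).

|AB| ∈ {41}
|AD| ∈ {14}
|CD| ∈ {82/3}
|BD| ∈ [27, 55]
|AC| ∈ [40/3, 124/3]
|BC| ∈ [0, 247/3]

|CA| ∈ [40/3, 124/3]  (≈ [13.3333, 41.3333])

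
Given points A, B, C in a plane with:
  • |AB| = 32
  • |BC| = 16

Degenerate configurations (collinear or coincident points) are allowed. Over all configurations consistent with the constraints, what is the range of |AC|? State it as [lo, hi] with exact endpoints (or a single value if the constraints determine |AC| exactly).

|AB| ∈ {32}
|BC| ∈ {16}
|AC| ∈ [16, 48]

|AC| ∈ [16, 48]  (≈ [16.0000, 48.0000])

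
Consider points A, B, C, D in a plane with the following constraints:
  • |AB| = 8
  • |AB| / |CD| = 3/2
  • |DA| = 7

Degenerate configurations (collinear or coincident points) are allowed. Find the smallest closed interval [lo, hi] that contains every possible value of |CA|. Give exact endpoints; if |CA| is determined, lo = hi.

|CA| ∈ [5/3, 37/3]  (≈ [1.6667, 12.3333])

|AB| ∈ {8}
|AD| ∈ {7}
|CD| ∈ {16/3}
|BD| ∈ [1, 15]
|AC| ∈ [5/3, 37/3]
|BC| ∈ [0, 61/3]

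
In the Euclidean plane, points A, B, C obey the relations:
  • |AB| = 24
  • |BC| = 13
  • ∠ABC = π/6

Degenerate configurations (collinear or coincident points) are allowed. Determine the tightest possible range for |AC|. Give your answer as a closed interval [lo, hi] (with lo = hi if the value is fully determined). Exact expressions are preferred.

|AB| ∈ {24}
|BC| ∈ {13}
|AC| ∈ {√(745 - 312·√(3))}

|AC| = √(745 - 312·√(3))  (≈ 14.3039)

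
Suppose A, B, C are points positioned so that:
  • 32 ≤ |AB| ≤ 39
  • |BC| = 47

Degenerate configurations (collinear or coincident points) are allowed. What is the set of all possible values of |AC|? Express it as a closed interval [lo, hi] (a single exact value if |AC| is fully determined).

|AB| ∈ [32, 39]
|BC| ∈ {47}
|AC| ∈ [8, 86]

|AC| ∈ [8, 86]  (≈ [8.0000, 86.0000])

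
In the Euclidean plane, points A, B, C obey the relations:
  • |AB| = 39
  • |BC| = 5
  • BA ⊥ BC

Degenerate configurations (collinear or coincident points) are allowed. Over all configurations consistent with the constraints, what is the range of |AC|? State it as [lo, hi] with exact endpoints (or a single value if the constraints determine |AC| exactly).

|AB| ∈ {39}
|BC| ∈ {5}
|AC| ∈ {√(1546)}

|AC| = √(1546)  (≈ 39.3192)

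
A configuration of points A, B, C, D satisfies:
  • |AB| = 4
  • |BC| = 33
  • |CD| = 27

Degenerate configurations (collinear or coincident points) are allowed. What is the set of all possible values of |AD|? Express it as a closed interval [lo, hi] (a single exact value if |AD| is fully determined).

|AD| ∈ [2, 64]  (≈ [2.0000, 64.0000])

|AB| ∈ {4}
|BC| ∈ {33}
|CD| ∈ {27}
|AC| ∈ [29, 37]
|BD| ∈ [6, 60]
|AD| ∈ [2, 64]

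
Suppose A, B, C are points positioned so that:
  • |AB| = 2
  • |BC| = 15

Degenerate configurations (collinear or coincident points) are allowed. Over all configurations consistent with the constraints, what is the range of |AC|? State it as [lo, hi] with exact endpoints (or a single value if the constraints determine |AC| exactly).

|AB| ∈ {2}
|BC| ∈ {15}
|AC| ∈ [13, 17]

|AC| ∈ [13, 17]  (≈ [13.0000, 17.0000])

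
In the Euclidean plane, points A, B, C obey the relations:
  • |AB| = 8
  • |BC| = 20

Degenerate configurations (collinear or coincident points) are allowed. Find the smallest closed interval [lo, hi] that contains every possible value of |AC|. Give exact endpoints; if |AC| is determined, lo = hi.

|AB| ∈ {8}
|BC| ∈ {20}
|AC| ∈ [12, 28]

|AC| ∈ [12, 28]  (≈ [12.0000, 28.0000])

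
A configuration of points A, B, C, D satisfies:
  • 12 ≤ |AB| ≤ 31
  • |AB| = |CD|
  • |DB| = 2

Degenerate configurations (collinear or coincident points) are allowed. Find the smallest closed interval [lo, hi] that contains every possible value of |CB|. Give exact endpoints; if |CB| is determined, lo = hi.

|AB| ∈ [12, 31]
|BD| ∈ {2}
|CD| ∈ [12, 31]
|AD| ∈ [10, 33]
|BC| ∈ [10, 33]
|AC| ∈ [0, 64]

|CB| ∈ [10, 33]  (≈ [10.0000, 33.0000])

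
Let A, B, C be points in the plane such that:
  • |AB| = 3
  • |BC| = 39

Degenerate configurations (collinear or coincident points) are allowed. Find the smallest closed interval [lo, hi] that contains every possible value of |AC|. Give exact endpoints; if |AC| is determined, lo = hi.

|AC| ∈ [36, 42]  (≈ [36.0000, 42.0000])

|AB| ∈ {3}
|BC| ∈ {39}
|AC| ∈ [36, 42]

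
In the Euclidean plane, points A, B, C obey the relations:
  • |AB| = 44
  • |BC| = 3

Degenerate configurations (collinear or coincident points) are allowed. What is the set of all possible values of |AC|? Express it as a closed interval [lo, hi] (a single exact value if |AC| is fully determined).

|AB| ∈ {44}
|BC| ∈ {3}
|AC| ∈ [41, 47]

|AC| ∈ [41, 47]  (≈ [41.0000, 47.0000])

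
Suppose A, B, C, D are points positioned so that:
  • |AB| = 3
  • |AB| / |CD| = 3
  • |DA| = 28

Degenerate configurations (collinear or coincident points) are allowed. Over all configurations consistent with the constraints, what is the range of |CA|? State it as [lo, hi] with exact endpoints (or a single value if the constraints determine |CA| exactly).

|AB| ∈ {3}
|AD| ∈ {28}
|CD| ∈ {1}
|BD| ∈ [25, 31]
|AC| ∈ [27, 29]
|BC| ∈ [24, 32]

|CA| ∈ [27, 29]  (≈ [27.0000, 29.0000])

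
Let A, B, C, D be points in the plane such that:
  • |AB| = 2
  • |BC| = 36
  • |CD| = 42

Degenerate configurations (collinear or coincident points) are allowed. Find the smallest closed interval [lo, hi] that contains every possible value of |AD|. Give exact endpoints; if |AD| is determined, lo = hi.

|AB| ∈ {2}
|BC| ∈ {36}
|CD| ∈ {42}
|AC| ∈ [34, 38]
|BD| ∈ [6, 78]
|AD| ∈ [4, 80]

|AD| ∈ [4, 80]  (≈ [4.0000, 80.0000])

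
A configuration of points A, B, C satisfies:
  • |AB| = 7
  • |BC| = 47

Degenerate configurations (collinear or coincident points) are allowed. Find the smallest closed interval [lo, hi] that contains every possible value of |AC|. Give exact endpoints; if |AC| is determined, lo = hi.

|AC| ∈ [40, 54]  (≈ [40.0000, 54.0000])

|AB| ∈ {7}
|BC| ∈ {47}
|AC| ∈ [40, 54]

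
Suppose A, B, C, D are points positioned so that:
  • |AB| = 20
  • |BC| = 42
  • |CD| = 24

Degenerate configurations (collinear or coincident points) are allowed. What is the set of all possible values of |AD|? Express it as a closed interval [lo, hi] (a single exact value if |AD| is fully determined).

|AD| ∈ [0, 86]  (≈ [0.0000, 86.0000])

|AB| ∈ {20}
|BC| ∈ {42}
|CD| ∈ {24}
|AC| ∈ [22, 62]
|BD| ∈ [18, 66]
|AD| ∈ [0, 86]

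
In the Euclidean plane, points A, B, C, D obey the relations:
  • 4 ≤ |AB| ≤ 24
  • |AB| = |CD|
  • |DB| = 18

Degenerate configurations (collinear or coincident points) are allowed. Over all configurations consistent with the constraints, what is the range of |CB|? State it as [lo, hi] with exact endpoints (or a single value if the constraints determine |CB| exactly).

|AB| ∈ [4, 24]
|BD| ∈ {18}
|CD| ∈ [4, 24]
|AD| ∈ [0, 42]
|BC| ∈ [0, 42]
|AC| ∈ [0, 66]

|CB| ∈ [0, 42]  (≈ [0.0000, 42.0000])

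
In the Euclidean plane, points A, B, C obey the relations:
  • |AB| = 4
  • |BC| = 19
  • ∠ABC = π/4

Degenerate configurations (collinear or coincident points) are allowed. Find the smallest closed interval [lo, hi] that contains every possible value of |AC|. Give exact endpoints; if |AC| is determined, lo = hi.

|AC| = √(377 - 76·√(2))  (≈ 16.4171)

|AB| ∈ {4}
|BC| ∈ {19}
|AC| ∈ {√(377 - 76·√(2))}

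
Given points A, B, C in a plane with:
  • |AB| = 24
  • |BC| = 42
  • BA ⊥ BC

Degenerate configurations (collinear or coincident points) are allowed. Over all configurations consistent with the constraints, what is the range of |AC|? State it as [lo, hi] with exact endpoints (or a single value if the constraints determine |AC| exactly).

|AC| = 6·√(65)  (≈ 48.3735)

|AB| ∈ {24}
|BC| ∈ {42}
|AC| ∈ {6·√(65)}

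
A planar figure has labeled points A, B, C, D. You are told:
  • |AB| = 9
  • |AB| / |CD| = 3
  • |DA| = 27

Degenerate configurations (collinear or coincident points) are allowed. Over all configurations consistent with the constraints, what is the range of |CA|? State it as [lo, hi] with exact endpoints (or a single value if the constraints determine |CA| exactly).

|AB| ∈ {9}
|AD| ∈ {27}
|CD| ∈ {3}
|BD| ∈ [18, 36]
|AC| ∈ [24, 30]
|BC| ∈ [15, 39]

|CA| ∈ [24, 30]  (≈ [24.0000, 30.0000])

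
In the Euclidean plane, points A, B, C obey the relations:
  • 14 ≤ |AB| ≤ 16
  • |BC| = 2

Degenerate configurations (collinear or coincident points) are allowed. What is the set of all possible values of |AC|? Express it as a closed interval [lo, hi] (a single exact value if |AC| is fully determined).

|AB| ∈ [14, 16]
|BC| ∈ {2}
|AC| ∈ [12, 18]

|AC| ∈ [12, 18]  (≈ [12.0000, 18.0000])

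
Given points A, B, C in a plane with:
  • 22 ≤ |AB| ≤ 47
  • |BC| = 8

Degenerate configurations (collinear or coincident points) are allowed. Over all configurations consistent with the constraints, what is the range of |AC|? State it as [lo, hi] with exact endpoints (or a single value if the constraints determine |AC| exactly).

|AC| ∈ [14, 55]  (≈ [14.0000, 55.0000])

|AB| ∈ [22, 47]
|BC| ∈ {8}
|AC| ∈ [14, 55]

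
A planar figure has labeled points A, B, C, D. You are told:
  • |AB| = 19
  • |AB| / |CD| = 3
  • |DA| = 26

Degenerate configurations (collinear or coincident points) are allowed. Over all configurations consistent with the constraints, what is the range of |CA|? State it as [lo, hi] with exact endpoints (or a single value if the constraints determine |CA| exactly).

|CA| ∈ [59/3, 97/3]  (≈ [19.6667, 32.3333])

|AB| ∈ {19}
|AD| ∈ {26}
|CD| ∈ {19/3}
|BD| ∈ [7, 45]
|AC| ∈ [59/3, 97/3]
|BC| ∈ [2/3, 154/3]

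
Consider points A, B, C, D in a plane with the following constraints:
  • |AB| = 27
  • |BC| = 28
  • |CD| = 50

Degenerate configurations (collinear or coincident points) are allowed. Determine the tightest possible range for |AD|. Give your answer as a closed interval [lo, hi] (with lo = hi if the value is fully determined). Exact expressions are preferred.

|AB| ∈ {27}
|BC| ∈ {28}
|CD| ∈ {50}
|AC| ∈ [1, 55]
|BD| ∈ [22, 78]
|AD| ∈ [0, 105]

|AD| ∈ [0, 105]  (≈ [0.0000, 105.0000])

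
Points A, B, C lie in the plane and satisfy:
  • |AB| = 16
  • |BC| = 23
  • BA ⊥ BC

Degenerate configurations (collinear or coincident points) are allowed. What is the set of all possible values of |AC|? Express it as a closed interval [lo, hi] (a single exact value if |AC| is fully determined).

|AB| ∈ {16}
|BC| ∈ {23}
|AC| ∈ {√(785)}

|AC| = √(785)  (≈ 28.0179)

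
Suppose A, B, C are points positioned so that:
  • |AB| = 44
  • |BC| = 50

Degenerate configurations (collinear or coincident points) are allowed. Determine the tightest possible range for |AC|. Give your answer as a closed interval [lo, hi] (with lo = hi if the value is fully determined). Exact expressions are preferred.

|AC| ∈ [6, 94]  (≈ [6.0000, 94.0000])

|AB| ∈ {44}
|BC| ∈ {50}
|AC| ∈ [6, 94]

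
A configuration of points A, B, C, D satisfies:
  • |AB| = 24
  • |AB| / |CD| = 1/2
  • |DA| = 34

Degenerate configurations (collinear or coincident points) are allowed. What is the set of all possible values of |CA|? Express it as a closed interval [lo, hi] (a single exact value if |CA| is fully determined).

|AB| ∈ {24}
|AD| ∈ {34}
|CD| ∈ {48}
|BD| ∈ [10, 58]
|AC| ∈ [14, 82]
|BC| ∈ [0, 106]

|CA| ∈ [14, 82]  (≈ [14.0000, 82.0000])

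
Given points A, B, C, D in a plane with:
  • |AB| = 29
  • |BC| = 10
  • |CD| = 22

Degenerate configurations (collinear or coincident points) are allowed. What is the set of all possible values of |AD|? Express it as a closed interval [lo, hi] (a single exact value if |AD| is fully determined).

|AB| ∈ {29}
|BC| ∈ {10}
|CD| ∈ {22}
|AC| ∈ [19, 39]
|BD| ∈ [12, 32]
|AD| ∈ [0, 61]

|AD| ∈ [0, 61]  (≈ [0.0000, 61.0000])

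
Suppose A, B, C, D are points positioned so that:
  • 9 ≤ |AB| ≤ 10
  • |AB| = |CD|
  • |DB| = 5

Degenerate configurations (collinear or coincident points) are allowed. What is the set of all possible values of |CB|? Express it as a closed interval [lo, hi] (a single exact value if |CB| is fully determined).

|AB| ∈ [9, 10]
|BD| ∈ {5}
|CD| ∈ [9, 10]
|AD| ∈ [4, 15]
|BC| ∈ [4, 15]
|AC| ∈ [0, 25]

|CB| ∈ [4, 15]  (≈ [4.0000, 15.0000])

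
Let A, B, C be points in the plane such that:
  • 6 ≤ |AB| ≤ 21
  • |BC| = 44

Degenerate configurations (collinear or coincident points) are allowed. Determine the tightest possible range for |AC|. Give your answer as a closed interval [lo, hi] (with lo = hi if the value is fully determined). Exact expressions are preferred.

|AC| ∈ [23, 65]  (≈ [23.0000, 65.0000])

|AB| ∈ [6, 21]
|BC| ∈ {44}
|AC| ∈ [23, 65]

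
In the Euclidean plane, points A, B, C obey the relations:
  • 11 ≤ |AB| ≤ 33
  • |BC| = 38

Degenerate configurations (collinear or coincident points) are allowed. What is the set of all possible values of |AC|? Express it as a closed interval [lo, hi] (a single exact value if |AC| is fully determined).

|AC| ∈ [5, 71]  (≈ [5.0000, 71.0000])

|AB| ∈ [11, 33]
|BC| ∈ {38}
|AC| ∈ [5, 71]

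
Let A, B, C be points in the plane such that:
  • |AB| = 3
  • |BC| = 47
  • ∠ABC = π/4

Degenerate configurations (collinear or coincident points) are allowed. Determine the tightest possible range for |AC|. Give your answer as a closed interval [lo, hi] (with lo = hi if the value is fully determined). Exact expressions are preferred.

|AB| ∈ {3}
|BC| ∈ {47}
|AC| ∈ {√(2218 - 141·√(2))}

|AC| = √(2218 - 141·√(2))  (≈ 44.9288)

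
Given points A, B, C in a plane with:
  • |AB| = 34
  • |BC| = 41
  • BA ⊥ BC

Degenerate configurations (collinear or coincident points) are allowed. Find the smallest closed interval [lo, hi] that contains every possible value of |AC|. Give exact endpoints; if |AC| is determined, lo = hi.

|AC| = √(2837)  (≈ 53.2635)

|AB| ∈ {34}
|BC| ∈ {41}
|AC| ∈ {√(2837)}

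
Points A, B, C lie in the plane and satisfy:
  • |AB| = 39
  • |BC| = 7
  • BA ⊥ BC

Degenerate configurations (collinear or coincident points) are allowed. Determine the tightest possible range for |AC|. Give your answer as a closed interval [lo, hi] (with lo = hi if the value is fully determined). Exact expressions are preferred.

|AC| = √(1570)  (≈ 39.6232)

|AB| ∈ {39}
|BC| ∈ {7}
|AC| ∈ {√(1570)}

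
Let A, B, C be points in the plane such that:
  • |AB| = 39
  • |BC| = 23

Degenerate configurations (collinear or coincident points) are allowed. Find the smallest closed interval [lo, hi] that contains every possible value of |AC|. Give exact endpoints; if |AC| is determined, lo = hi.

|AC| ∈ [16, 62]  (≈ [16.0000, 62.0000])

|AB| ∈ {39}
|BC| ∈ {23}
|AC| ∈ [16, 62]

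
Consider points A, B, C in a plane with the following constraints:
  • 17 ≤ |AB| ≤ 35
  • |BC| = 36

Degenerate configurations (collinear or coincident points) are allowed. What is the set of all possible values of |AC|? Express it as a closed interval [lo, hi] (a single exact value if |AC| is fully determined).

|AB| ∈ [17, 35]
|BC| ∈ {36}
|AC| ∈ [1, 71]

|AC| ∈ [1, 71]  (≈ [1.0000, 71.0000])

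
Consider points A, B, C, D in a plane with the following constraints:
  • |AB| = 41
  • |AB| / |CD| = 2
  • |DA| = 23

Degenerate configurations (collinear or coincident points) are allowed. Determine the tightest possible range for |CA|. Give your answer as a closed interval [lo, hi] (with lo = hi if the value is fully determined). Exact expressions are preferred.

|CA| ∈ [5/2, 87/2]  (≈ [2.5000, 43.5000])

|AB| ∈ {41}
|AD| ∈ {23}
|CD| ∈ {41/2}
|BD| ∈ [18, 64]
|AC| ∈ [5/2, 87/2]
|BC| ∈ [0, 169/2]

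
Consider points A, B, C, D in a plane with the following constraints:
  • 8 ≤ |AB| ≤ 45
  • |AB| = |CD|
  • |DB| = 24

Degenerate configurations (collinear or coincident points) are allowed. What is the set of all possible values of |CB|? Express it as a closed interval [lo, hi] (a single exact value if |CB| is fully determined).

|AB| ∈ [8, 45]
|BD| ∈ {24}
|CD| ∈ [8, 45]
|AD| ∈ [0, 69]
|BC| ∈ [0, 69]
|AC| ∈ [0, 114]

|CB| ∈ [0, 69]  (≈ [0.0000, 69.0000])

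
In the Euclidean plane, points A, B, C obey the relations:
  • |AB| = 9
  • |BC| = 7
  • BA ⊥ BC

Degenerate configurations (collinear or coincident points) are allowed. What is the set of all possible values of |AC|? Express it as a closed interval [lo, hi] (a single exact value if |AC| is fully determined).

|AC| = √(130)  (≈ 11.4018)

|AB| ∈ {9}
|BC| ∈ {7}
|AC| ∈ {√(130)}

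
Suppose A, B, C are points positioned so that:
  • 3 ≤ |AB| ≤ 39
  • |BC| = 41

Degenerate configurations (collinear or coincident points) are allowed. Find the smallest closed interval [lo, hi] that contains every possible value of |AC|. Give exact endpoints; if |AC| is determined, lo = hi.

|AB| ∈ [3, 39]
|BC| ∈ {41}
|AC| ∈ [2, 80]

|AC| ∈ [2, 80]  (≈ [2.0000, 80.0000])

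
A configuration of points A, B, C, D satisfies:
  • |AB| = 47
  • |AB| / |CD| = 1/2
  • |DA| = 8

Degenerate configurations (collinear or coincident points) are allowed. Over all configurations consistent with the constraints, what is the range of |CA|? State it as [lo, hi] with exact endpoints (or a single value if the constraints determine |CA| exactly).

|AB| ∈ {47}
|AD| ∈ {8}
|CD| ∈ {94}
|BD| ∈ [39, 55]
|AC| ∈ [86, 102]
|BC| ∈ [39, 149]

|CA| ∈ [86, 102]  (≈ [86.0000, 102.0000])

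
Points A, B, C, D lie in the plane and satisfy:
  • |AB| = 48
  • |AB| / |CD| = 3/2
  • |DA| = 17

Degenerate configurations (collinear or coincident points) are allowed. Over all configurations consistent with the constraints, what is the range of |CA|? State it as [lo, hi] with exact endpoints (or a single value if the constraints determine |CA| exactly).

|AB| ∈ {48}
|AD| ∈ {17}
|CD| ∈ {32}
|BD| ∈ [31, 65]
|AC| ∈ [15, 49]
|BC| ∈ [0, 97]

|CA| ∈ [15, 49]  (≈ [15.0000, 49.0000])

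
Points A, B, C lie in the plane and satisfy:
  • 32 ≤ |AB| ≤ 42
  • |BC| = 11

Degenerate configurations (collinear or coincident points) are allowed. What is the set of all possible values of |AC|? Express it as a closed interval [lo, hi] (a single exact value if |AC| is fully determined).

|AC| ∈ [21, 53]  (≈ [21.0000, 53.0000])

|AB| ∈ [32, 42]
|BC| ∈ {11}
|AC| ∈ [21, 53]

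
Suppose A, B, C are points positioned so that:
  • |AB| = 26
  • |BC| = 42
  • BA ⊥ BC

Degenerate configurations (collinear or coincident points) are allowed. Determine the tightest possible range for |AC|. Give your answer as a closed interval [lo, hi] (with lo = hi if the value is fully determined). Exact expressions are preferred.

|AC| = 2·√(610)  (≈ 49.3964)

|AB| ∈ {26}
|BC| ∈ {42}
|AC| ∈ {2·√(610)}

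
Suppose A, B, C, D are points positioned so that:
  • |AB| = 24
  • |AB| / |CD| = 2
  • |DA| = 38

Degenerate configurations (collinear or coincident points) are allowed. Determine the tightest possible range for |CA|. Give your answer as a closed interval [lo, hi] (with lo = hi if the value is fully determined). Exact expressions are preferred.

|CA| ∈ [26, 50]  (≈ [26.0000, 50.0000])

|AB| ∈ {24}
|AD| ∈ {38}
|CD| ∈ {12}
|BD| ∈ [14, 62]
|AC| ∈ [26, 50]
|BC| ∈ [2, 74]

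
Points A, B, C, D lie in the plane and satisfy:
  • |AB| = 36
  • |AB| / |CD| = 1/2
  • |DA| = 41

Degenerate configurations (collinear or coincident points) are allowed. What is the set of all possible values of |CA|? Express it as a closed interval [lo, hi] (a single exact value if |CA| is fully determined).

|CA| ∈ [31, 113]  (≈ [31.0000, 113.0000])

|AB| ∈ {36}
|AD| ∈ {41}
|CD| ∈ {72}
|BD| ∈ [5, 77]
|AC| ∈ [31, 113]
|BC| ∈ [0, 149]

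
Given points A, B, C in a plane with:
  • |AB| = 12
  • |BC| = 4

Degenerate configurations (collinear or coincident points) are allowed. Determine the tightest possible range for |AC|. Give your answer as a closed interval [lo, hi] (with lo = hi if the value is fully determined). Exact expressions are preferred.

|AB| ∈ {12}
|BC| ∈ {4}
|AC| ∈ [8, 16]

|AC| ∈ [8, 16]  (≈ [8.0000, 16.0000])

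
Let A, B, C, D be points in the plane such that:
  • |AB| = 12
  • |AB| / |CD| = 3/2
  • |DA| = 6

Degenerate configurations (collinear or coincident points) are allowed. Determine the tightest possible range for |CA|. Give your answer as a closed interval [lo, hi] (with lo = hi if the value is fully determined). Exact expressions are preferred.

|CA| ∈ [2, 14]  (≈ [2.0000, 14.0000])

|AB| ∈ {12}
|AD| ∈ {6}
|CD| ∈ {8}
|BD| ∈ [6, 18]
|AC| ∈ [2, 14]
|BC| ∈ [0, 26]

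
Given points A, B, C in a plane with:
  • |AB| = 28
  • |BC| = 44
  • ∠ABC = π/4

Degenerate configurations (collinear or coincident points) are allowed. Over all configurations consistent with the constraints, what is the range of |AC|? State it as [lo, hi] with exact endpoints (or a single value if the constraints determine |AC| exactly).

|AC| = 4·√(170 - 77·√(2))  (≈ 31.2680)

|AB| ∈ {28}
|BC| ∈ {44}
|AC| ∈ {4·√(170 - 77·√(2))}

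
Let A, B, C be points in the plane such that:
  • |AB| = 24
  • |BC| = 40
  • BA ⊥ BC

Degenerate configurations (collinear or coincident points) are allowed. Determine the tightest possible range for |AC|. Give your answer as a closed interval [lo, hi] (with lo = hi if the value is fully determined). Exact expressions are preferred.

|AC| = 8·√(34)  (≈ 46.6476)

|AB| ∈ {24}
|BC| ∈ {40}
|AC| ∈ {8·√(34)}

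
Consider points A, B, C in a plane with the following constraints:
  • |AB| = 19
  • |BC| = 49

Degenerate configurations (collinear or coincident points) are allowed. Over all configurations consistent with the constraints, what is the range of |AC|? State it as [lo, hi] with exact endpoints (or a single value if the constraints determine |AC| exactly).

|AB| ∈ {19}
|BC| ∈ {49}
|AC| ∈ [30, 68]

|AC| ∈ [30, 68]  (≈ [30.0000, 68.0000])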